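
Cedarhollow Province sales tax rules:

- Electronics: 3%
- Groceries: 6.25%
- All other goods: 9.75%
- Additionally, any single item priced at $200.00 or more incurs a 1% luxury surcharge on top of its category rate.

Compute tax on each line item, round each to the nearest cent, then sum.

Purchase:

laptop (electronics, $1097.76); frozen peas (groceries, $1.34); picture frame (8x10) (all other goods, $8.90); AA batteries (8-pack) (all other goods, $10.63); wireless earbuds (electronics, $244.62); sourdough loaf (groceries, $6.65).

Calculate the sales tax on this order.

$56.10

Laptop $1097.76: electronics → 3% + 1% surcharge = 4% → $43.91
Frozen peas $1.34: groceries → 6.25% → $0.08
Picture frame (8x10) $8.90: all other goods → 9.75% → $0.87
AA batteries (8-pack) $10.63: all other goods → 9.75% → $1.04
Wireless earbuds $244.62: electronics → 3% + 1% surcharge = 4% → $9.78
Sourdough loaf $6.65: groceries → 6.25% → $0.42
Total tax = $43.91 + $0.08 + $0.87 + $1.04 + $9.78 + $0.42 = $56.10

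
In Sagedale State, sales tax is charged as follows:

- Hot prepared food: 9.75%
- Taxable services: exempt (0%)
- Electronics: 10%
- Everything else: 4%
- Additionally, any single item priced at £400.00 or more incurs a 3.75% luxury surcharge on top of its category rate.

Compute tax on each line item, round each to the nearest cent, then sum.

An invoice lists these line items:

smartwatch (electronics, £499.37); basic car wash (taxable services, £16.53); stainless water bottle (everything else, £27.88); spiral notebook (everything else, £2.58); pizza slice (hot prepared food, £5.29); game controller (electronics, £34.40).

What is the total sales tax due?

Smartwatch £499.37: electronics → 10% + 3.75% surcharge = 13.75% → £68.66
Basic car wash £16.53: taxable services → 0% → £0.00
Stainless water bottle £27.88: everything else → 4% → £1.12
Spiral notebook £2.58: everything else → 4% → £0.10
Pizza slice £5.29: hot prepared food → 9.75% → £0.52
Game controller £34.40: electronics → 10% → £3.44
Total tax = £68.66 + £1.12 + £0.10 + £0.52 + £3.44 = £73.84

£73.84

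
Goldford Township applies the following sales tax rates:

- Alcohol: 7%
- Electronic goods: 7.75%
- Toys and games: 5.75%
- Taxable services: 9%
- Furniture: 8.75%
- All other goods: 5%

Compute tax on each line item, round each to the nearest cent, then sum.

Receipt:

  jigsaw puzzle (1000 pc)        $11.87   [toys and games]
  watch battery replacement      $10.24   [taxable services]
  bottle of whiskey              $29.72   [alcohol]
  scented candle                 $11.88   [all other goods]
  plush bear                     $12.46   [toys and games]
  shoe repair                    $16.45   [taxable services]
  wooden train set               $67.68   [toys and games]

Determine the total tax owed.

$10.36

Jigsaw puzzle (1000 pc) $11.87: toys and games → 5.75% → $0.68
Watch battery replacement $10.24: taxable services → 9% → $0.92
Bottle of whiskey $29.72: alcohol → 7% → $2.08
Scented candle $11.88: all other goods → 5% → $0.59
Plush bear $12.46: toys and games → 5.75% → $0.72
Shoe repair $16.45: taxable services → 9% → $1.48
Wooden train set $67.68: toys and games → 5.75% → $3.89
Total tax = $0.68 + $0.92 + $2.08 + $0.59 + $0.72 + $1.48 + $3.89 = $10.36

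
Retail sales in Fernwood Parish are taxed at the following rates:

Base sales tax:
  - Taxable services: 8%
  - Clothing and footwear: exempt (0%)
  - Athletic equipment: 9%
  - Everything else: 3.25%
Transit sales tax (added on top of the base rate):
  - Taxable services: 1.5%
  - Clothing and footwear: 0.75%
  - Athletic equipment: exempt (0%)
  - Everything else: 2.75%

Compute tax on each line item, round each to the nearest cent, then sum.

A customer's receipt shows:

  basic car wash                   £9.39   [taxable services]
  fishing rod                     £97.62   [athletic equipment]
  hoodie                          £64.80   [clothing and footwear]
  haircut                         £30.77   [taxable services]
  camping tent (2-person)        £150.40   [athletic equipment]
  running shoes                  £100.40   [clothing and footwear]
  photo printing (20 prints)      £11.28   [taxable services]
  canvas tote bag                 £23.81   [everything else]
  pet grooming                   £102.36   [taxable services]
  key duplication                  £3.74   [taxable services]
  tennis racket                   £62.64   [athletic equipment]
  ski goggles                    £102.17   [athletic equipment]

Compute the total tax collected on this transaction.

Basic car wash £9.39: taxable services → 8% + 1.5% transit = 9.5% → £0.89
Fishing rod £97.62: athletic equipment → 9% + 0% transit = 9% → £8.79
Hoodie £64.80: clothing and footwear → 0% + 0.75% transit = 0.75% → £0.49
Haircut £30.77: taxable services → 8% + 1.5% transit = 9.5% → £2.92
Camping tent (2-person) £150.40: athletic equipment → 9% + 0% transit = 9% → £13.54
Running shoes £100.40: clothing and footwear → 0% + 0.75% transit = 0.75% → £0.75
Photo printing (20 prints) £11.28: taxable services → 8% + 1.5% transit = 9.5% → £1.07
Canvas tote bag £23.81: everything else → 3.25% + 2.75% transit = 6% → £1.43
Pet grooming £102.36: taxable services → 8% + 1.5% transit = 9.5% → £9.72
Key duplication £3.74: taxable services → 8% + 1.5% transit = 9.5% → £0.36
Tennis racket £62.64: athletic equipment → 9% + 0% transit = 9% → £5.64
Ski goggles £102.17: athletic equipment → 9% + 0% transit = 9% → £9.20
Total tax = £0.89 + £8.79 + £0.49 + £2.92 + £13.54 + £0.75 + £1.07 + £1.43 + £9.72 + £0.36 + £5.64 + £9.20 = £54.80

£54.80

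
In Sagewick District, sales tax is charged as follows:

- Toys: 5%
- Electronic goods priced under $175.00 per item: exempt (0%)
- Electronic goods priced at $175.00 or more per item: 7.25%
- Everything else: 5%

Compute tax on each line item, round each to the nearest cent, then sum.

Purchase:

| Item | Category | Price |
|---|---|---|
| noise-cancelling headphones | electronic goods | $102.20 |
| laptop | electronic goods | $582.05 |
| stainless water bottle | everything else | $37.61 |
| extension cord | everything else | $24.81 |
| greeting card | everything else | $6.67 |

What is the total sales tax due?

$45.65

Noise-cancelling headphones $102.20: electronic goods, under $175.00 → 0% → $0.00
Laptop $582.05: electronic goods, $175.00 or more → 7.25% → $42.20
Stainless water bottle $37.61: everything else → 5% → $1.88
Extension cord $24.81: everything else → 5% → $1.24
Greeting card $6.67: everything else → 5% → $0.33
Total tax = $42.20 + $1.88 + $1.24 + $0.33 = $45.65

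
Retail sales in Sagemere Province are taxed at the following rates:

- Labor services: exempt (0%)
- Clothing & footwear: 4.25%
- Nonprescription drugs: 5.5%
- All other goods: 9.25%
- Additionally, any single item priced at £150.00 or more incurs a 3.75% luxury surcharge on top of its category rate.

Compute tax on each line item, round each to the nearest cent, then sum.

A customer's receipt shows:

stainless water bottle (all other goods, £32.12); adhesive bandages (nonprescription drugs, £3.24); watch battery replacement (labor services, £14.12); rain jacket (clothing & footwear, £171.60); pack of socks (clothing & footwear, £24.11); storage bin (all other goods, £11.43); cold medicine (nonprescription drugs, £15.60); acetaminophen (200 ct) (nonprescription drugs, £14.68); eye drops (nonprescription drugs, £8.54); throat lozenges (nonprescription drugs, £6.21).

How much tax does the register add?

Stainless water bottle £32.12: all other goods → 9.25% → £2.97
Adhesive bandages £3.24: nonprescription drugs → 5.5% → £0.18
Watch battery replacement £14.12: labor services → 0% → £0.00
Rain jacket £171.60: clothing & footwear → 4.25% + 3.75% surcharge = 8% → £13.73
Pack of socks £24.11: clothing & footwear → 4.25% → £1.02
Storage bin £11.43: all other goods → 9.25% → £1.06
Cold medicine £15.60: nonprescription drugs → 5.5% → £0.86
Acetaminophen (200 ct) £14.68: nonprescription drugs → 5.5% → £0.81
Eye drops £8.54: nonprescription drugs → 5.5% → £0.47
Throat lozenges £6.21: nonprescription drugs → 5.5% → £0.34
Total tax = £2.97 + £0.18 + £13.73 + £1.02 + £1.06 + £0.86 + £0.81 + £0.47 + £0.34 = £21.44

£21.44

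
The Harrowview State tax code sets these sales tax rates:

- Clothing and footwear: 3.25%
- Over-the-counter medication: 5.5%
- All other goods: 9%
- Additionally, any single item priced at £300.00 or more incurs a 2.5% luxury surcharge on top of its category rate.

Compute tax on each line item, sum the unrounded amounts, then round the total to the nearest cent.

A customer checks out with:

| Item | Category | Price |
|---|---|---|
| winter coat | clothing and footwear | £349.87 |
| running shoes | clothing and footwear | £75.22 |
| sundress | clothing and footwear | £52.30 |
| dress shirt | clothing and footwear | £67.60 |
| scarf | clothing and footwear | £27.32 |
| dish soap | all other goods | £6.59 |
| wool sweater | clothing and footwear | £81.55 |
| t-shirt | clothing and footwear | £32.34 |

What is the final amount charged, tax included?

Winter coat £349.87: clothing and footwear → 3.25% + 2.5% surcharge = 5.75% → £20.117525
Running shoes £75.22: clothing and footwear → 3.25% → £2.44465
Sundress £52.30: clothing and footwear → 3.25% → £1.69975
Dress shirt £67.60: clothing and footwear → 3.25% → £2.197
Scarf £27.32: clothing and footwear → 3.25% → £0.8879
Dish soap £6.59: all other goods → 9% → £0.5931
Wool sweater £81.55: clothing and footwear → 3.25% → £2.650375
T-shirt £32.34: clothing and footwear → 3.25% → £1.05105
Subtotal = £692.79; unrounded tax = £31.64135 → £31.64; total due = £724.43

£724.43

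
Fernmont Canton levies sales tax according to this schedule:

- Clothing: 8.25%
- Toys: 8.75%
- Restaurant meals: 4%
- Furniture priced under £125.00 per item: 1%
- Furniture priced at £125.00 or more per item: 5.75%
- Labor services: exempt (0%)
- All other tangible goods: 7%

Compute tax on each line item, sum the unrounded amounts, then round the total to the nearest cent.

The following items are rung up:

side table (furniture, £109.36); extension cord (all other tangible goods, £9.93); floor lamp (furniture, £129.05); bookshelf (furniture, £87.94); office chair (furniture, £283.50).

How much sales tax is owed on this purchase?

Side table £109.36: furniture, under £125.00 → 1% → £1.0936
Extension cord £9.93: all other tangible goods → 7% → £0.6951
Floor lamp £129.05: furniture, £125.00 or more → 5.75% → £7.420375
Bookshelf £87.94: furniture, under £125.00 → 1% → £0.8794
Office chair £283.50: furniture, £125.00 or more → 5.75% → £16.30125
Unrounded tax sum = £26.389725 → £26.39

£26.39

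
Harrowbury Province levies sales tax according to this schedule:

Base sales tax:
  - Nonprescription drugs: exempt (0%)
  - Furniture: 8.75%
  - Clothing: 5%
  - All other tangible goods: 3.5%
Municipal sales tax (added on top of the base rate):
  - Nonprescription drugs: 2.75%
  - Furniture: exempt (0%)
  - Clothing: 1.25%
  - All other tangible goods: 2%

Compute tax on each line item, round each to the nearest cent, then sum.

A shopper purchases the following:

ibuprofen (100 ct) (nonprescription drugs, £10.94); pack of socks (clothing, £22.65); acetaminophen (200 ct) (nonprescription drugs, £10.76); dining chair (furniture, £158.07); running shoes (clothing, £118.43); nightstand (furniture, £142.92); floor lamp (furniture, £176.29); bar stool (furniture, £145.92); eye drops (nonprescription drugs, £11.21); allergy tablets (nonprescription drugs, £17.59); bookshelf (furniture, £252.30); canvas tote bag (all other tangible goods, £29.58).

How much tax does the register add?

Ibuprofen (100 ct) £10.94: nonprescription drugs → 0% + 2.75% municipal = 2.75% → £0.30
Pack of socks £22.65: clothing → 5% + 1.25% municipal = 6.25% → £1.42
Acetaminophen (200 ct) £10.76: nonprescription drugs → 0% + 2.75% municipal = 2.75% → £0.30
Dining chair £158.07: furniture → 8.75% + 0% municipal = 8.75% → £13.83
Running shoes £118.43: clothing → 5% + 1.25% municipal = 6.25% → £7.40
Nightstand £142.92: furniture → 8.75% + 0% municipal = 8.75% → £12.51
Floor lamp £176.29: furniture → 8.75% + 0% municipal = 8.75% → £15.43
Bar stool £145.92: furniture → 8.75% + 0% municipal = 8.75% → £12.77
Eye drops £11.21: nonprescription drugs → 0% + 2.75% municipal = 2.75% → £0.31
Allergy tablets £17.59: nonprescription drugs → 0% + 2.75% municipal = 2.75% → £0.48
Bookshelf £252.30: furniture → 8.75% + 0% municipal = 8.75% → £22.08
Canvas tote bag £29.58: all other tangible goods → 3.5% + 2% municipal = 5.5% → £1.63
Total tax = £0.30 + £1.42 + £0.30 + £13.83 + £7.40 + £12.51 + £15.43 + £12.77 + £0.31 + £0.48 + £22.08 + £1.63 = £88.46

£88.46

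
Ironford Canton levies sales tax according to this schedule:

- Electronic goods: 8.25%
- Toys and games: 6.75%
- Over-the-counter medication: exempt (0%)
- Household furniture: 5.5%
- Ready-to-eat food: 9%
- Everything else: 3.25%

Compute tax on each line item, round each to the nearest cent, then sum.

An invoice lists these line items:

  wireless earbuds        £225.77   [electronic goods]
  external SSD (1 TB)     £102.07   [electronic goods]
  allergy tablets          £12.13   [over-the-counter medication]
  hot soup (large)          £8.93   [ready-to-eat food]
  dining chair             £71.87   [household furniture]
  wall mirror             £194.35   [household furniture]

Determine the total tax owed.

£42.49

Wireless earbuds £225.77: electronic goods → 8.25% → £18.63
External SSD (1 TB) £102.07: electronic goods → 8.25% → £8.42
Allergy tablets £12.13: over-the-counter medication → 0% → £0.00
Hot soup (large) £8.93: ready-to-eat food → 9% → £0.80
Dining chair £71.87: household furniture → 5.5% → £3.95
Wall mirror £194.35: household furniture → 5.5% → £10.69
Total tax = £18.63 + £8.42 + £0.80 + £3.95 + £10.69 = £42.49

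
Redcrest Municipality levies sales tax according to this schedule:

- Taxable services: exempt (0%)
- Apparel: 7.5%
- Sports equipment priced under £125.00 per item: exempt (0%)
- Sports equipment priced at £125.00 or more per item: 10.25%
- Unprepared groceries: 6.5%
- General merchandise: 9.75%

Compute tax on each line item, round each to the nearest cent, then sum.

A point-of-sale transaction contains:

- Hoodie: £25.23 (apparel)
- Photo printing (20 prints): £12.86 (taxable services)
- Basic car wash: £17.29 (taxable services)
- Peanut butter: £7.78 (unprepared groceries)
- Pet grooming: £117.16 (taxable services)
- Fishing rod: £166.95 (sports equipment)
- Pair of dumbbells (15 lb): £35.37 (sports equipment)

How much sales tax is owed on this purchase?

Hoodie £25.23: apparel → 7.5% → £1.89
Photo printing (20 prints) £12.86: taxable services → 0% → £0.00
Basic car wash £17.29: taxable services → 0% → £0.00
Peanut butter £7.78: unprepared groceries → 6.5% → £0.51
Pet grooming £117.16: taxable services → 0% → £0.00
Fishing rod £166.95: sports equipment, £125.00 or more → 10.25% → £17.11
Pair of dumbbells (15 lb) £35.37: sports equipment, under £125.00 → 0% → £0.00
Total tax = £1.89 + £0.51 + £17.11 = £19.51

£19.51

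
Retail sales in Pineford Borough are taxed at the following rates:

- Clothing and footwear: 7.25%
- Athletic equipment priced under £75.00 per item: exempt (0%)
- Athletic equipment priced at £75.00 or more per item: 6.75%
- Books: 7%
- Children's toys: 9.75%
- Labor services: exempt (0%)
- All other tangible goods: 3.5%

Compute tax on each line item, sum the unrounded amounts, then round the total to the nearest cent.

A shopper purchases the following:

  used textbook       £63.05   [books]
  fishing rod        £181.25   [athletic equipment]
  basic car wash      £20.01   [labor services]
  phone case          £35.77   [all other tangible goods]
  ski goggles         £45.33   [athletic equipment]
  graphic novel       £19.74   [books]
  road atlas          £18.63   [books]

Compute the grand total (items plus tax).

Used textbook £63.05: books → 7% → £4.4135
Fishing rod £181.25: athletic equipment, £75.00 or more → 6.75% → £12.234375
Basic car wash £20.01: labor services → 0% → £0.00
Phone case £35.77: all other tangible goods → 3.5% → £1.25195
Ski goggles £45.33: athletic equipment, under £75.00 → 0% → £0.00
Graphic novel £19.74: books → 7% → £1.3818
Road atlas £18.63: books → 7% → £1.3041
Subtotal = £383.78; unrounded tax = £20.585725 → £20.59; total due = £404.37

£404.37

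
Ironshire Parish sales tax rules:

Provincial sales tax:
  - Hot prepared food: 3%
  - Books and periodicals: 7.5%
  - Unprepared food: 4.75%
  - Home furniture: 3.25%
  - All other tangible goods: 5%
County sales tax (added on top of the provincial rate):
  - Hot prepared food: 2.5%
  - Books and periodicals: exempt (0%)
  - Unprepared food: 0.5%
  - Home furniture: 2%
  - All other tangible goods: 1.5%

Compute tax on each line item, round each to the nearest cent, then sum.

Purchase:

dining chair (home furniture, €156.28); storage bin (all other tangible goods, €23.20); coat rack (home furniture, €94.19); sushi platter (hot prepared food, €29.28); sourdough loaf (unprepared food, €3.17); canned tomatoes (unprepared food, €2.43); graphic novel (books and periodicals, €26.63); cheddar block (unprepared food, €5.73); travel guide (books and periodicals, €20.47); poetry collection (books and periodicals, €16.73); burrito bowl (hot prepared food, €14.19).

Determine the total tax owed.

Dining chair €156.28: home furniture → 3.25% + 2% county = 5.25% → €8.20
Storage bin €23.20: all other tangible goods → 5% + 1.5% county = 6.5% → €1.51
Coat rack €94.19: home furniture → 3.25% + 2% county = 5.25% → €4.94
Sushi platter €29.28: hot prepared food → 3% + 2.5% county = 5.5% → €1.61
Sourdough loaf €3.17: unprepared food → 4.75% + 0.5% county = 5.25% → €0.17
Canned tomatoes €2.43: unprepared food → 4.75% + 0.5% county = 5.25% → €0.13
Graphic novel €26.63: books and periodicals → 7.5% + 0% county = 7.5% → €2.00
Cheddar block €5.73: unprepared food → 4.75% + 0.5% county = 5.25% → €0.30
Travel guide €20.47: books and periodicals → 7.5% + 0% county = 7.5% → €1.54
Poetry collection €16.73: books and periodicals → 7.5% + 0% county = 7.5% → €1.25
Burrito bowl €14.19: hot prepared food → 3% + 2.5% county = 5.5% → €0.78
Total tax = €8.20 + €1.51 + €4.94 + €1.61 + €0.17 + €0.13 + €2.00 + €0.30 + €1.54 + €1.25 + €0.78 = €22.43

€22.43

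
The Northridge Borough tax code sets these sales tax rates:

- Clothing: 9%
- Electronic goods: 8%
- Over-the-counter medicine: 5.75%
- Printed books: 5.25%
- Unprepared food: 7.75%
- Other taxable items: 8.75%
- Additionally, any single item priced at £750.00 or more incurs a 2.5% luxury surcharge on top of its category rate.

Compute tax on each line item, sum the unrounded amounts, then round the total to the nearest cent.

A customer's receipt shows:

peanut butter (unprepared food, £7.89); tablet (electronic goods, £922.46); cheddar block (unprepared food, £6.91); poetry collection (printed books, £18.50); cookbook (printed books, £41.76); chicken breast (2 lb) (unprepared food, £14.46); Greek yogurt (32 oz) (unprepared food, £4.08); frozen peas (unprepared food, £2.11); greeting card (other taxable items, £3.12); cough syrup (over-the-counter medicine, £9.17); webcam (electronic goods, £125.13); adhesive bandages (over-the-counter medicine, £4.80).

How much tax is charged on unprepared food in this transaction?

£2.75

Peanut butter £7.89: unprepared food → 7.75% → £0.611475
Cheddar block £6.91: unprepared food → 7.75% → £0.535525
Chicken breast (2 lb) £14.46: unprepared food → 7.75% → £1.12065
Greek yogurt (32 oz) £4.08: unprepared food → 7.75% → £0.3162
Frozen peas £2.11: unprepared food → 7.75% → £0.163525
Tax on unprepared food: unrounded sum = £2.747375 → £2.75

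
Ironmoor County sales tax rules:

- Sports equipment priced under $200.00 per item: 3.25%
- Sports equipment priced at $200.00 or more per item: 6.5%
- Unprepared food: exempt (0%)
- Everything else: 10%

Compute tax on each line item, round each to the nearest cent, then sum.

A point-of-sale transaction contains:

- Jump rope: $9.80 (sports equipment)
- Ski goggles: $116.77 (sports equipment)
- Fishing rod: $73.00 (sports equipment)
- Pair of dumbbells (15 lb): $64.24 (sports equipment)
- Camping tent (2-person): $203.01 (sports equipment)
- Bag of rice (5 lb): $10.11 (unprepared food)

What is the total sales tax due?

$21.78

Jump rope $9.80: sports equipment, under $200.00 → 3.25% → $0.32
Ski goggles $116.77: sports equipment, under $200.00 → 3.25% → $3.80
Fishing rod $73.00: sports equipment, under $200.00 → 3.25% → $2.37
Pair of dumbbells (15 lb) $64.24: sports equipment, under $200.00 → 3.25% → $2.09
Camping tent (2-person) $203.01: sports equipment, $200.00 or more → 6.5% → $13.20
Bag of rice (5 lb) $10.11: unprepared food → 0% → $0.00
Total tax = $0.32 + $3.80 + $2.37 + $2.09 + $13.20 = $21.78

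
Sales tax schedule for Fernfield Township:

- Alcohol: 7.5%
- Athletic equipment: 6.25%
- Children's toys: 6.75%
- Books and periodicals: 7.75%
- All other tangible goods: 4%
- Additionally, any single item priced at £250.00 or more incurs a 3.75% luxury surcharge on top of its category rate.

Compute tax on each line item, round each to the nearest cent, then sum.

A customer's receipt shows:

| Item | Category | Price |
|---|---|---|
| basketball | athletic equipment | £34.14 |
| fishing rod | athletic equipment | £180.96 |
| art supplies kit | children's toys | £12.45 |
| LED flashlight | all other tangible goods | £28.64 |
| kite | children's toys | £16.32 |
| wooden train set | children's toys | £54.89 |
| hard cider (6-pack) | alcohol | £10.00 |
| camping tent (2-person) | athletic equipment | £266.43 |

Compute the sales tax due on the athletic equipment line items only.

£40.08

Basketball £34.14: athletic equipment → 6.25% → £2.13
Fishing rod £180.96: athletic equipment → 6.25% → £11.31
Camping tent (2-person) £266.43: athletic equipment → 6.25% + 3.75% surcharge = 10% → £26.64
Tax on athletic equipment = £2.13 + £11.31 + £26.64 = £40.08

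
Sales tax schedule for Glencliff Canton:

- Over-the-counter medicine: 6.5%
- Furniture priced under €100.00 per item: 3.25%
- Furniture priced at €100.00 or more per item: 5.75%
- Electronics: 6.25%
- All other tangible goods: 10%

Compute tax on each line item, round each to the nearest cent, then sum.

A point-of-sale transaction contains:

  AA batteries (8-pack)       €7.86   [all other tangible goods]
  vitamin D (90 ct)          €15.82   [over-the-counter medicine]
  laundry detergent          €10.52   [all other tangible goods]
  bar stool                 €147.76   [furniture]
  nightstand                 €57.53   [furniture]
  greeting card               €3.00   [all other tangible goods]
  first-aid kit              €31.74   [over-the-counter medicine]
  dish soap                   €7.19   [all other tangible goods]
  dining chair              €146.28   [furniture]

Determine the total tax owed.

AA batteries (8-pack) €7.86: all other tangible goods → 10% → €0.79
Vitamin D (90 ct) €15.82: over-the-counter medicine → 6.5% → €1.03
Laundry detergent €10.52: all other tangible goods → 10% → €1.05
Bar stool €147.76: furniture, €100.00 or more → 5.75% → €8.50
Nightstand €57.53: furniture, under €100.00 → 3.25% → €1.87
Greeting card €3.00: all other tangible goods → 10% → €0.30
First-aid kit €31.74: over-the-counter medicine → 6.5% → €2.06
Dish soap €7.19: all other tangible goods → 10% → €0.72
Dining chair €146.28: furniture, €100.00 or more → 5.75% → €8.41
Total tax = €0.79 + €1.03 + €1.05 + €8.50 + €1.87 + €0.30 + €2.06 + €0.72 + €8.41 = €24.73

€24.73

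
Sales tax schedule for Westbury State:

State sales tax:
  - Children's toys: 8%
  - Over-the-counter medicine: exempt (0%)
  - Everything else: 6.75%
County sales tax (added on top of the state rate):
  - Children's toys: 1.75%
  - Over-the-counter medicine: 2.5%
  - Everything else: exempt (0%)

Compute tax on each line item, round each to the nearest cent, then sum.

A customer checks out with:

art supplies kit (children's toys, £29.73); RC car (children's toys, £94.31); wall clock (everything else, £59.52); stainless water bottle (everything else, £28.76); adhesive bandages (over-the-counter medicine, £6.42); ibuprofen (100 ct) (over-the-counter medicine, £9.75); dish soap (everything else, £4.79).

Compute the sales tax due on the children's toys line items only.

Art supplies kit £29.73: children's toys → 8% + 1.75% county = 9.75% → £2.90
RC car £94.31: children's toys → 8% + 1.75% county = 9.75% → £9.20
Tax on children's toys = £2.90 + £9.20 = £12.10

£12.10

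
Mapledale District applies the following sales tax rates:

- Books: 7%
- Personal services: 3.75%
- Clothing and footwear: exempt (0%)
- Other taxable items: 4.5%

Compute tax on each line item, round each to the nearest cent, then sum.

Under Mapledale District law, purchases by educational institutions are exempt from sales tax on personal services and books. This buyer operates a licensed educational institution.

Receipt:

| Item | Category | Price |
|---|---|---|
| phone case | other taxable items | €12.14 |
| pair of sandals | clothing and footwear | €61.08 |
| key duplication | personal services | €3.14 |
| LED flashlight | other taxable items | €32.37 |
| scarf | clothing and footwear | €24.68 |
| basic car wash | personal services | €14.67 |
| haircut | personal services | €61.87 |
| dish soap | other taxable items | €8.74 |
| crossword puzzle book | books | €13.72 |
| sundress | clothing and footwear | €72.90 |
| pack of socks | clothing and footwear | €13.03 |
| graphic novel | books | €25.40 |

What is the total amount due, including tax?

€346.14

Phone case €12.14: other taxable items → 4.5% → €0.55
Pair of sandals €61.08: clothing and footwear → 0% → €0.00
Key duplication €3.14: personal services, buyer-exempt → 0% → €0.00
LED flashlight €32.37: other taxable items → 4.5% → €1.46
Scarf €24.68: clothing and footwear → 0% → €0.00
Basic car wash €14.67: personal services, buyer-exempt → 0% → €0.00
Haircut €61.87: personal services, buyer-exempt → 0% → €0.00
Dish soap €8.74: other taxable items → 4.5% → €0.39
Crossword puzzle book €13.72: books, buyer-exempt → 0% → €0.00
Sundress €72.90: clothing and footwear → 0% → €0.00
Pack of socks €13.03: clothing and footwear → 0% → €0.00
Graphic novel €25.40: books, buyer-exempt → 0% → €0.00
Subtotal = €343.74; tax = €2.40; total due = €346.14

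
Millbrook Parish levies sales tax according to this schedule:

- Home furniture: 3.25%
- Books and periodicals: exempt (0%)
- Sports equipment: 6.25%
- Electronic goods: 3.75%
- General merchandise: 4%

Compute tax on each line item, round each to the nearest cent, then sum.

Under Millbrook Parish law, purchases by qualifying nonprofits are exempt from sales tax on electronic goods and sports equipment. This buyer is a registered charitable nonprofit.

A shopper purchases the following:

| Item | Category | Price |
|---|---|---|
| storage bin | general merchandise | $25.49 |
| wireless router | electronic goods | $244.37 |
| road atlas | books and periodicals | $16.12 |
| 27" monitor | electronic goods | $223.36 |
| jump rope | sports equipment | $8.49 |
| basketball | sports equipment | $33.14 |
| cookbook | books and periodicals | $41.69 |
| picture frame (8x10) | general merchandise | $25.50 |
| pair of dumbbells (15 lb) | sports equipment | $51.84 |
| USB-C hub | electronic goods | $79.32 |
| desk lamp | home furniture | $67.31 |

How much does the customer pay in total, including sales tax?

Storage bin $25.49: general merchandise → 4% → $1.02
Wireless router $244.37: electronic goods, buyer-exempt → 0% → $0.00
Road atlas $16.12: books and periodicals → 0% → $0.00
27" monitor $223.36: electronic goods, buyer-exempt → 0% → $0.00
Jump rope $8.49: sports equipment, buyer-exempt → 0% → $0.00
Basketball $33.14: sports equipment, buyer-exempt → 0% → $0.00
Cookbook $41.69: books and periodicals → 0% → $0.00
Picture frame (8x10) $25.50: general merchandise → 4% → $1.02
Pair of dumbbells (15 lb) $51.84: sports equipment, buyer-exempt → 0% → $0.00
USB-C hub $79.32: electronic goods, buyer-exempt → 0% → $0.00
Desk lamp $67.31: home furniture → 3.25% → $2.19
Subtotal = $816.63; tax = $4.23; total due = $820.86

$820.86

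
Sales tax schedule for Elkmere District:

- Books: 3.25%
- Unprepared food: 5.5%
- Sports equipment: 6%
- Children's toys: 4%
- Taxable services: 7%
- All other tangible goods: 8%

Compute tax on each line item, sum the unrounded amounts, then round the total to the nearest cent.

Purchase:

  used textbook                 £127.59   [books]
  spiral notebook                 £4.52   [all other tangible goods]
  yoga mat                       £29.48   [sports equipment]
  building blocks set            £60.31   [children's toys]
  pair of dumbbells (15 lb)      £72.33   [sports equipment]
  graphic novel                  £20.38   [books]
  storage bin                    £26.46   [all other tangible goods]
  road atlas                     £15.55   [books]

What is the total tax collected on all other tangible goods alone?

Spiral notebook £4.52: all other tangible goods → 8% → £0.3616
Storage bin £26.46: all other tangible goods → 8% → £2.1168
Tax on all other tangible goods: unrounded sum = £2.4784 → £2.48

£2.48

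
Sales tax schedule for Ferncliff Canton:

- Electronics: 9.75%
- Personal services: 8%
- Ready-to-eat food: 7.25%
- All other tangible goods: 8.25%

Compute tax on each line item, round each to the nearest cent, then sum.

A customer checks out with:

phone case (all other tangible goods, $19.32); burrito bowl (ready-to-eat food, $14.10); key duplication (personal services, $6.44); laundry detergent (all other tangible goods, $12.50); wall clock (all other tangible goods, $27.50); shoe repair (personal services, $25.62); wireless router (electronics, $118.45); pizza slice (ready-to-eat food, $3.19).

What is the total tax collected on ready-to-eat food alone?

Burrito bowl $14.10: ready-to-eat food → 7.25% → $1.02
Pizza slice $3.19: ready-to-eat food → 7.25% → $0.23
Tax on ready-to-eat food = $1.02 + $0.23 = $1.25

$1.25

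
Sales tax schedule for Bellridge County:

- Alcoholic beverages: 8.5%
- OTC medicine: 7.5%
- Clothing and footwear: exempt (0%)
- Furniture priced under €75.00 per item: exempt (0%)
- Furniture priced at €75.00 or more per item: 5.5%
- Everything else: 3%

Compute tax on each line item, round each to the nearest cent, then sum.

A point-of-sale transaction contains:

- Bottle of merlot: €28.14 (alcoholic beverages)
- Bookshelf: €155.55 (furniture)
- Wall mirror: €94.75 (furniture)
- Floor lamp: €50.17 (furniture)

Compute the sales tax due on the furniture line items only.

Bookshelf €155.55: furniture, €75.00 or more → 5.5% → €8.56
Wall mirror €94.75: furniture, €75.00 or more → 5.5% → €5.21
Floor lamp €50.17: furniture, under €75.00 → 0% → €0.00
Tax on furniture = €8.56 + €5.21 + €0.00 = €13.77

€13.77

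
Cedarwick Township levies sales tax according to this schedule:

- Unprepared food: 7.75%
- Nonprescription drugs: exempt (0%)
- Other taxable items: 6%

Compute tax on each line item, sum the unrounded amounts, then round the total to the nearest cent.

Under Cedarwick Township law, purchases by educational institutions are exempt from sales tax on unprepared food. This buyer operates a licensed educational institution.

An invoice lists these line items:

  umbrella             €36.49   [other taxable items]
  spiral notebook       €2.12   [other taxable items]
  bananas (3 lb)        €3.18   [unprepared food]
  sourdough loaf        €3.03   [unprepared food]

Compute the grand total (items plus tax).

€47.14

Umbrella €36.49: other taxable items → 6% → €2.1894
Spiral notebook €2.12: other taxable items → 6% → €0.1272
Bananas (3 lb) €3.18: unprepared food, buyer-exempt → 0% → €0.00
Sourdough loaf €3.03: unprepared food, buyer-exempt → 0% → €0.00
Subtotal = €44.82; unrounded tax = €2.3166 → €2.32; total due = €47.14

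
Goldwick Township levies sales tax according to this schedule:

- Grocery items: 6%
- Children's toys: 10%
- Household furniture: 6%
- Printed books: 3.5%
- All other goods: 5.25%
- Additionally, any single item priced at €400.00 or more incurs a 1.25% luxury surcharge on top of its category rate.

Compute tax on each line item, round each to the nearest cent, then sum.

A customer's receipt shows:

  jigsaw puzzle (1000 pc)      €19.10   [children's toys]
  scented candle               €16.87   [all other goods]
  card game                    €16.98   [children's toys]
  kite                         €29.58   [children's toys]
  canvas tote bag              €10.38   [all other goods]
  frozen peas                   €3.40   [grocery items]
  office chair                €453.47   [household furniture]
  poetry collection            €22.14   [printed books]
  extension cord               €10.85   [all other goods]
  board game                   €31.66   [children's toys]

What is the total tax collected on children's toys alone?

€9.74

Jigsaw puzzle (1000 pc) €19.10: children's toys → 10% → €1.91
Card game €16.98: children's toys → 10% → €1.70
Kite €29.58: children's toys → 10% → €2.96
Board game €31.66: children's toys → 10% → €3.17
Tax on children's toys = €1.91 + €1.70 + €2.96 + €3.17 = €9.74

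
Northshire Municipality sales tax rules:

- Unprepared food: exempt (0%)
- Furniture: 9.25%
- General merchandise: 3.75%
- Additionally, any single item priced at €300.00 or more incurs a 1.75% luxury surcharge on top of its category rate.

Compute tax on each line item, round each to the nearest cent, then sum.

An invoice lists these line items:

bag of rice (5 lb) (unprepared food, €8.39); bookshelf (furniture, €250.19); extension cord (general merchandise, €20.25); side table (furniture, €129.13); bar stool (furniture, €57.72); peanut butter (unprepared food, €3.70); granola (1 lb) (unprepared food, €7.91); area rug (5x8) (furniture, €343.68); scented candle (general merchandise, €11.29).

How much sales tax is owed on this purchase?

Bag of rice (5 lb) €8.39: unprepared food → 0% → €0.00
Bookshelf €250.19: furniture → 9.25% → €23.14
Extension cord €20.25: general merchandise → 3.75% → €0.76
Side table €129.13: furniture → 9.25% → €11.94
Bar stool €57.72: furniture → 9.25% → €5.34
Peanut butter €3.70: unprepared food → 0% → €0.00
Granola (1 lb) €7.91: unprepared food → 0% → €0.00
Area rug (5x8) €343.68: furniture → 9.25% + 1.75% surcharge = 11% → €37.80
Scented candle €11.29: general merchandise → 3.75% → €0.42
Total tax = €23.14 + €0.76 + €11.94 + €5.34 + €37.80 + €0.42 = €79.40

€79.40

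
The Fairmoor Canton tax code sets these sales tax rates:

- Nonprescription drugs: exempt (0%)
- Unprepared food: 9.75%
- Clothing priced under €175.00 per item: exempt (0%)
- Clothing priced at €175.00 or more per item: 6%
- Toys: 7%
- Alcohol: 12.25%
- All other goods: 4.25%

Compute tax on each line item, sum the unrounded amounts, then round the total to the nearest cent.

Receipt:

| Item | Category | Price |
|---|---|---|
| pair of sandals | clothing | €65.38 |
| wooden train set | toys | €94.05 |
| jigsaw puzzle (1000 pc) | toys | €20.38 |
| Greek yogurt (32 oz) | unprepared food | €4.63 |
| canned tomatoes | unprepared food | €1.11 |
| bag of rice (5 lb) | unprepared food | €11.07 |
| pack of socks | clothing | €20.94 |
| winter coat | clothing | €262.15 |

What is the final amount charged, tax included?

Pair of sandals €65.38: clothing, under €175.00 → 0% → €0.00
Wooden train set €94.05: toys → 7% → €6.5835
Jigsaw puzzle (1000 pc) €20.38: toys → 7% → €1.4266
Greek yogurt (32 oz) €4.63: unprepared food → 9.75% → €0.451425
Canned tomatoes €1.11: unprepared food → 9.75% → €0.108225
Bag of rice (5 lb) €11.07: unprepared food → 9.75% → €1.079325
Pack of socks €20.94: clothing, under €175.00 → 0% → €0.00
Winter coat €262.15: clothing, €175.00 or more → 6% → €15.729
Subtotal = €479.71; unrounded tax = €25.378075 → €25.38; total due = €505.09

€505.09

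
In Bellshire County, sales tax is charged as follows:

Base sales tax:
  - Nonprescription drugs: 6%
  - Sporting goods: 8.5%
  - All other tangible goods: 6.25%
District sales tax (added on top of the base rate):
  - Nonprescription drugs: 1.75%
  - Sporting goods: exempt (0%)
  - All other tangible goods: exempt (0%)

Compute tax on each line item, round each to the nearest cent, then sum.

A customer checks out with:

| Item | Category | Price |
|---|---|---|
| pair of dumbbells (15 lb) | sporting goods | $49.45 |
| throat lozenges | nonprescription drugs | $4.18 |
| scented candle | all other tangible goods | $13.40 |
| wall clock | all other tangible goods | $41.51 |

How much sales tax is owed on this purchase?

$7.95

Pair of dumbbells (15 lb) $49.45: sporting goods → 8.5% + 0% district = 8.5% → $4.20
Throat lozenges $4.18: nonprescription drugs → 6% + 1.75% district = 7.75% → $0.32
Scented candle $13.40: all other tangible goods → 6.25% + 0% district = 6.25% → $0.84
Wall clock $41.51: all other tangible goods → 6.25% + 0% district = 6.25% → $2.59
Total tax = $4.20 + $0.32 + $0.84 + $2.59 = $7.95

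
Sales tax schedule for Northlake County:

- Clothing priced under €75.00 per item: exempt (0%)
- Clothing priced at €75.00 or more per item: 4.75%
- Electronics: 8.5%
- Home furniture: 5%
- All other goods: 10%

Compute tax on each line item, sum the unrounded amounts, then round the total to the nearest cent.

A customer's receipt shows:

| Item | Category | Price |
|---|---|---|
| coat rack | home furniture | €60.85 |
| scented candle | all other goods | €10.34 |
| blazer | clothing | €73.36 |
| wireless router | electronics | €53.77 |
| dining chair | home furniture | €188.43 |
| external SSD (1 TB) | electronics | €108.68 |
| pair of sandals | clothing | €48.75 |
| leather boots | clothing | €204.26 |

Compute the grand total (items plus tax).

€785.45

Coat rack €60.85: home furniture → 5% → €3.0425
Scented candle €10.34: all other goods → 10% → €1.034
Blazer €73.36: clothing, under €75.00 → 0% → €0.00
Wireless router €53.77: electronics → 8.5% → €4.57045
Dining chair €188.43: home furniture → 5% → €9.4215
External SSD (1 TB) €108.68: electronics → 8.5% → €9.2378
Pair of sandals €48.75: clothing, under €75.00 → 0% → €0.00
Leather boots €204.26: clothing, €75.00 or more → 4.75% → €9.70235
Subtotal = €748.44; unrounded tax = €37.0086 → €37.01; total due = €785.45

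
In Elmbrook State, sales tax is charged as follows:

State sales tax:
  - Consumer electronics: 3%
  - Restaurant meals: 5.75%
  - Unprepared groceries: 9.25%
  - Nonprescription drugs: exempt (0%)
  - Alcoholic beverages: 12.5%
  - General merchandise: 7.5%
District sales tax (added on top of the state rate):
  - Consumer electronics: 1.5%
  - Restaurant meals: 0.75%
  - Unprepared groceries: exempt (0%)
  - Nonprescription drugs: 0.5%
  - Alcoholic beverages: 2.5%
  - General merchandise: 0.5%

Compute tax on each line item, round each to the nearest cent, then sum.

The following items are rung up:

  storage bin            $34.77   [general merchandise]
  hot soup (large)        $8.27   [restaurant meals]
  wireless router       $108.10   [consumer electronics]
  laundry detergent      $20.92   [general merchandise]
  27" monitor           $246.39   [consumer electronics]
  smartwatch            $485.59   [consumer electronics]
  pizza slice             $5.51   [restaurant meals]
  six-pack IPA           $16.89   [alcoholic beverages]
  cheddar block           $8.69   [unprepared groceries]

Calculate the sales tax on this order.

$46.48

Storage bin $34.77: general merchandise → 7.5% + 0.5% district = 8% → $2.78
Hot soup (large) $8.27: restaurant meals → 5.75% + 0.75% district = 6.5% → $0.54
Wireless router $108.10: consumer electronics → 3% + 1.5% district = 4.5% → $4.86
Laundry detergent $20.92: general merchandise → 7.5% + 0.5% district = 8% → $1.67
27" monitor $246.39: consumer electronics → 3% + 1.5% district = 4.5% → $11.09
Smartwatch $485.59: consumer electronics → 3% + 1.5% district = 4.5% → $21.85
Pizza slice $5.51: restaurant meals → 5.75% + 0.75% district = 6.5% → $0.36
Six-pack IPA $16.89: alcoholic beverages → 12.5% + 2.5% district = 15% → $2.53
Cheddar block $8.69: unprepared groceries → 9.25% + 0% district = 9.25% → $0.80
Total tax = $2.78 + $0.54 + $4.86 + $1.67 + $11.09 + $21.85 + $0.36 + $2.53 + $0.80 = $46.48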